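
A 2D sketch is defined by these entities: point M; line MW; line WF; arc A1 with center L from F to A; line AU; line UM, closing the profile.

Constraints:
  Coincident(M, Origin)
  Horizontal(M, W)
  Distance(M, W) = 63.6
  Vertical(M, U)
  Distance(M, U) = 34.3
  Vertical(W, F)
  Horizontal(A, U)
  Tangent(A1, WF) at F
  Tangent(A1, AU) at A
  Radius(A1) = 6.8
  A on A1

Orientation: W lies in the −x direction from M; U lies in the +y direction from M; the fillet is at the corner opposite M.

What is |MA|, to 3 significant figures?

66.4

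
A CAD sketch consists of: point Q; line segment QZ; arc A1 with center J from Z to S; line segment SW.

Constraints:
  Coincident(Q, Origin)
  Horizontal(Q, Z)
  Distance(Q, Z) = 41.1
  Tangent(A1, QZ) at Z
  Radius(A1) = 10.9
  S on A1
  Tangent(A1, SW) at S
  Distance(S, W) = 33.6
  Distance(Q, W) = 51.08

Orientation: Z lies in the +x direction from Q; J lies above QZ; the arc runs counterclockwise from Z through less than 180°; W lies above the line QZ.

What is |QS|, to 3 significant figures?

52.5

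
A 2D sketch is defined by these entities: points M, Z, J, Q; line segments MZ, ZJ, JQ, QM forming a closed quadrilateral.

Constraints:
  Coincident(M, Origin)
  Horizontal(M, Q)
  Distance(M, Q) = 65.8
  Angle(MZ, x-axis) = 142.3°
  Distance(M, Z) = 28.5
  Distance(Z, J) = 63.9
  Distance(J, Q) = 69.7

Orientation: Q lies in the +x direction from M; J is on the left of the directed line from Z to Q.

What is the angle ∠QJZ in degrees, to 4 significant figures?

84.64°

Checks: |ZJ| = 63.90 ✓; |JQ| = 69.70 ✓.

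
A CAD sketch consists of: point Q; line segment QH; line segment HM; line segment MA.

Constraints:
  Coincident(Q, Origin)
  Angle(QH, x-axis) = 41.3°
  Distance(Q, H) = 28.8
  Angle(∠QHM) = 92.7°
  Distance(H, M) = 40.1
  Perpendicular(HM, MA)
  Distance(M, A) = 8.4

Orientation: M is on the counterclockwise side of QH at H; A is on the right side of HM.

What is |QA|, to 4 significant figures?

55.68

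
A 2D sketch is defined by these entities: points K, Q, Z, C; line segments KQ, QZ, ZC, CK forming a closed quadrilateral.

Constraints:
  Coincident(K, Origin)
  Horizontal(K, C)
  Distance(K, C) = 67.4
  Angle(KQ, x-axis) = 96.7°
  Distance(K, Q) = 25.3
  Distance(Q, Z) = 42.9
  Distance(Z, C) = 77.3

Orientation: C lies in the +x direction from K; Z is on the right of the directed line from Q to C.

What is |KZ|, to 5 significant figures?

19.187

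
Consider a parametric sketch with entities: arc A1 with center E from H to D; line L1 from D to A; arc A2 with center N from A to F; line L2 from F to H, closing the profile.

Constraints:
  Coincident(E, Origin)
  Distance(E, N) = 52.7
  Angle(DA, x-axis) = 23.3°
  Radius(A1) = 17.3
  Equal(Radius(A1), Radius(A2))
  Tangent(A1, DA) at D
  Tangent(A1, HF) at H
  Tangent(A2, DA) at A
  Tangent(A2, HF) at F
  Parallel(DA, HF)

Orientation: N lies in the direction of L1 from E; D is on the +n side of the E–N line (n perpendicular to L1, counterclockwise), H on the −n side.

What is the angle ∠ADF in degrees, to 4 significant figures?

33.29°

Tangency of A1 to both parallel lines with radius 17.3 puts D and H at E ± 17.3·n: D = (-6.843, 15.89), H = (6.843, -15.89). Equal radii place A and F the same way about N: A = N + 17.3·n = (41.56, 36.73), F = N − 17.3·n = (55.25, 4.956). Then cos ∠ADF = DA·DF / (|DA||DF|), giving 33.29°.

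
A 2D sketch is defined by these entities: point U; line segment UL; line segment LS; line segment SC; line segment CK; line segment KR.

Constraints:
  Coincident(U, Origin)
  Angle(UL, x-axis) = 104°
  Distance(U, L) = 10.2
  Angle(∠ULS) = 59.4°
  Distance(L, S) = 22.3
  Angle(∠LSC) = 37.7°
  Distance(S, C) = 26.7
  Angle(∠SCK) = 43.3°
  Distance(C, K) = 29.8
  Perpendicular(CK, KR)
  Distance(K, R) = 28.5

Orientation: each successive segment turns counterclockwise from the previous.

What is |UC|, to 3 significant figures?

8.55

U is at the origin; UL runs at 104.0° with length 10.2, so L = (-2.47, 9.90). ∠ULS = 59.4° gives LS at -135° from the x-axis; with |LS| = 22.3, S = (-18.3, -5.76). ∠LSC = 37.7° gives SC at 6.90° from the x-axis; with |SC| = 26.7, C = (8.16, -2.55). Then |UC| = |C − U| = 8.55.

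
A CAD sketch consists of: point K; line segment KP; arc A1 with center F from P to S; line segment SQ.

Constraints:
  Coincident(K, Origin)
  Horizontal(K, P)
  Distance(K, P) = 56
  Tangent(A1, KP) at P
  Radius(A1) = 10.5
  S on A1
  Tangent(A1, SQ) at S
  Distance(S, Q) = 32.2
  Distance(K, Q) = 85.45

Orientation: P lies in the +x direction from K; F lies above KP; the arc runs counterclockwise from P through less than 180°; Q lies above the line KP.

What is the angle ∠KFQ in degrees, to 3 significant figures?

139°

K is at the origin; KP is horizontal with |KP| = 56.0 and P on the +x side, so P = (56.0, 0.00). A1 meets KP tangentially, so FP is at right angles to KP, so F = P + (0, 10.5) = (56.0, 10.5). Since FS ⟂ SQ (tangency), |FQ| = √(10.5² + 32.2²) = 33.9 regardless of where S sits on A1. So Q lies on both circle(K, 85.45) and circle(F, 33.9); the above-KP intersection is Q = (77.0, 37.1). S is the foot of the tangent from Q: S = (65.9, 6.87).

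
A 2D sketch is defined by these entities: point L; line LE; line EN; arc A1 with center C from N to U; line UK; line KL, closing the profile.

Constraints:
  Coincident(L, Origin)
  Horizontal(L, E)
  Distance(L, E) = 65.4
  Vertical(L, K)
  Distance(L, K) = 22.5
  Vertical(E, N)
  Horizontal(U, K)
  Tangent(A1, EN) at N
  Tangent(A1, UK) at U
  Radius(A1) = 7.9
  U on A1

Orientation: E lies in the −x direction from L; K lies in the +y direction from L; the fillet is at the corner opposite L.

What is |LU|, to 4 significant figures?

61.75

L is at the origin; L and E share the same y with |LE| = 65.4 and E on the −x side, so E = (-65.40, 0.000). L and K share the same x with |LK| = 22.5 and K on the +y side, so K = (0.000, 22.50). The virtual corner opposite L is at (-65.40, 22.50). Since A1 is tangent to EN there, CN ⟂ EN and since A1 is tangent to UK there, CU ⟂ UK, with radius 7.9, so the center C sits 7.9 in from both sides at C = (-57.50, 14.60). That places the tangent points at N = (-65.40, 14.60) on EN and U = (-57.50, 22.50) on UK. Then |LU| = |U − L| = 61.75.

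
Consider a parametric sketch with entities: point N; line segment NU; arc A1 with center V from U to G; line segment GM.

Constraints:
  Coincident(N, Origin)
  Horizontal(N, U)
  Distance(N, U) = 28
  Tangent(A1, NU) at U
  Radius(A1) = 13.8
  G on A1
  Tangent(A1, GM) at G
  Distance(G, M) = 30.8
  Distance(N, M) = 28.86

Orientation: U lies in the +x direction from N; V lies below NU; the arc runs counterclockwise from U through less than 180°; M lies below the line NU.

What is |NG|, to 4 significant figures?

18.07

N is at the origin; N and U share the same y with |NU| = 28.0 and U on the +x side, so U = (28.00, 0.000). The tangent condition forces VU to be normal to NU, so V = U + (0, -13.8) = (28.00, -13.80). Since VG ⟂ GM (tangency), |VM| = √(13.8² + 30.8²) = 33.75 regardless of where G sits on A1. So M lies on both circle(N, 28.86) and circle(V, 33.75); the below-NU intersection is M = (-2.247, -28.77). G is the foot of the tangent from M: G = (17.36, -5.017).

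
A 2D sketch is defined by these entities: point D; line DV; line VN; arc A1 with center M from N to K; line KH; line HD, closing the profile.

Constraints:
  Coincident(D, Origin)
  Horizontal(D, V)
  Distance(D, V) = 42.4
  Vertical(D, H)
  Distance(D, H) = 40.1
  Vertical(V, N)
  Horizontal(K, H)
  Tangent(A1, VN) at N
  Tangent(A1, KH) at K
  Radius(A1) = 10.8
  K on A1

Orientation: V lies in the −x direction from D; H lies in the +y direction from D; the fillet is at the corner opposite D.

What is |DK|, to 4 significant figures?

51.05

The virtual corner opposite D is at (-42.40, 40.10). Since A1 is tangent to VN there, MN ⟂ VN and since A1 is tangent to KH there, MK ⟂ KH, with radius 10.8, so the center M sits 10.8 in from both sides at M = (-31.60, 29.30). That places the tangent points at N = (-42.40, 29.30) on VN and K = (-31.60, 40.10) on KH. Then |DK| = |K − D| = 51.05.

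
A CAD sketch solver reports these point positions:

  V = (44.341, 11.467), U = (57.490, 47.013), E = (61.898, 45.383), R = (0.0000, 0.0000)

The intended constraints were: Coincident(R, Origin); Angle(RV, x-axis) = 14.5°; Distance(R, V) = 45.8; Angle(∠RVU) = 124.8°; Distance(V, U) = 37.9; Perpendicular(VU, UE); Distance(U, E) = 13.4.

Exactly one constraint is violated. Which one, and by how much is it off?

Distance(U, E) = 13.4 — off by 8.70.

R = (0.00, 0.00) ✓; RV at 14.50° ✓; |RV| = 45.80 ✓; ∠RVU = 124.8° ✓; |VU| = 37.90 ✓; ∠(VU, UE) = 89.99° ✓; |UE| = 4.700 ✗.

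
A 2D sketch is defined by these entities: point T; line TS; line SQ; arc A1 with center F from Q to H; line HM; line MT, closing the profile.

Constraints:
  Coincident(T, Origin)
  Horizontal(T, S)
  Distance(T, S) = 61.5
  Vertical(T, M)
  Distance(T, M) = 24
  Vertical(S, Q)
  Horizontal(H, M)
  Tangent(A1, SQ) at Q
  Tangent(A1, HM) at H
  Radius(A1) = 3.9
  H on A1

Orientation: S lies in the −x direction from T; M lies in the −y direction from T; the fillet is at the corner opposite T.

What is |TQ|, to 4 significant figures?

64.70

The virtual corner opposite T is at (-61.50, -24.00). Tangency of A1 to SQ means the radius FQ is perpendicular to SQ and A1 meets HM tangentially, so FH is at right angles to HM, with radius 3.9, so the center F sits 3.9 in from both sides at F = (-57.60, -20.10). That places the tangent points at Q = (-61.50, -20.10) on SQ and H = (-57.60, -24.00) on HM. Then |TQ| = |Q − T| = 64.70.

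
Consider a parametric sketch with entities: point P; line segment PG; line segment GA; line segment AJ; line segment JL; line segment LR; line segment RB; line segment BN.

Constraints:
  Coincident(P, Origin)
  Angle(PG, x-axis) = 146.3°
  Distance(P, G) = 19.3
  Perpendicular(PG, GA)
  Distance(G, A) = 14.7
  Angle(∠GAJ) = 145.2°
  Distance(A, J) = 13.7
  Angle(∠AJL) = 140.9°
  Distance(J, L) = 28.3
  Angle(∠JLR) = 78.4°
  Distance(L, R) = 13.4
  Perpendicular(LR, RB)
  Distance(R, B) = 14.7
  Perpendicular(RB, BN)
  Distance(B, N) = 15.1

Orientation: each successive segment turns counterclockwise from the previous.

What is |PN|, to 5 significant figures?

34.352

P is at the origin; PG runs at 146.3° with length 19.3, so G = (-16.057, 10.708). PG ⟂ GA, so GA runs at -123.70°; with |GA| = 14.7, A = (-24.213, -1.5212). ∠GAJ = 145.2° gives AJ at -88.900° from the x-axis; with |AJ| = 13.7, J = (-23.950, -15.219). ∠AJL = 140.9° gives JL at -49.800° from the x-axis; with |JL| = 28.3, L = (-5.6835, -36.834). ∠JLR = 78.4° gives LR at 51.800° from the x-axis; with |LR| = 13.4, R = (2.6032, -26.304). LR is perpendicular to RB, so RB runs at 141.80°; with |RB| = 14.7, B = (-8.9489, -17.213). The perpendicularity gives BN at right angles to RB, so BN runs at -128.20°; with |BN| = 15.1, N = (-18.287, -29.079). Then |PN| = |N − P| = 34.352.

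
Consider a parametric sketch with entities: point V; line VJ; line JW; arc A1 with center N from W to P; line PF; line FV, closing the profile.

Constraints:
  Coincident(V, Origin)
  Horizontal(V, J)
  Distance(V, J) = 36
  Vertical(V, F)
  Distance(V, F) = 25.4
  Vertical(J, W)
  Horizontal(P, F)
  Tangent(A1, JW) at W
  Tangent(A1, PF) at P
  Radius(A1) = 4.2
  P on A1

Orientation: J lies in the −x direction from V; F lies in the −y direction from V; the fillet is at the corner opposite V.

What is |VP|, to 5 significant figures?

40.699

V is at the origin; VJ is horizontal with |VJ| = 36.0 and J on the −x side, so J = (-36.000, 0.0000). VF is vertical with |VF| = 25.4 and F on the −y side, so F = (0.0000, -25.400). The virtual corner opposite V is at (-36.000, -25.400). A1 meets JW tangentially, so NW is at right angles to JW and tangency of A1 to PF means the radius NP is perpendicular to PF, with radius 4.2, so the center N sits 4.2 in from both sides at N = (-31.800, -21.200). That places the tangent points at W = (-36.000, -21.200) on JW and P = (-31.800, -25.400) on PF. Then |VP| = |P − V| = 40.699.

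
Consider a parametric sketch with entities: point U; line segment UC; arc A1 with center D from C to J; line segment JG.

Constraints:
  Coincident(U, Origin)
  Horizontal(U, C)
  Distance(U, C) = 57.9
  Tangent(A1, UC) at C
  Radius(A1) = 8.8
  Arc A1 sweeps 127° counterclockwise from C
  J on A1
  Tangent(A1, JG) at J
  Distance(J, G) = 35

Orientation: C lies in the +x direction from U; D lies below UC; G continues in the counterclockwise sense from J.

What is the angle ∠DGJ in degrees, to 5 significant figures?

14.113°

U is at the origin; U and C share the same y with |UC| = 57.9 and C on the +x side, so C = (57.900, 0.0000). The tangent condition forces DC to be normal to UC, so D = C + (0, -8.8) = (57.900, -8.8000). On A1, C sits at bearing 90° from D; a 127° counterclockwise sweep puts J at bearing 217°, so J = D + 8.8·(cos 217°, sin 217°) = (50.872, -14.096). The tangent condition forces DJ to be normal to JG, so JG runs along (−sin 217°, cos 217°); with |JG| = 35.0, G = (71.936, -42.048). Then cos ∠DGJ = GD·GJ / (|GD||GJ|), giving 14.113°.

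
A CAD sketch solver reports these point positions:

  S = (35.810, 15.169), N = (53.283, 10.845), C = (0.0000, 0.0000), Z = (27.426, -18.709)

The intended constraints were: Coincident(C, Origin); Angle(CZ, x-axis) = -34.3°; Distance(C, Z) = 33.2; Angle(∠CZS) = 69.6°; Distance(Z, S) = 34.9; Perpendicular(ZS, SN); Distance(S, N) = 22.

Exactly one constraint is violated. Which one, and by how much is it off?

Distance(S, N) = 22 — off by 4.00.

C = (0.00, 0.00) ✓; CZ at -34.30° ✓; |CZ| = 33.20 ✓; ∠CZS = 69.60° ✓; |ZS| = 34.90 ✓; ∠(ZS, SN) = 90.00° ✓; |SN| = 18.00 ✗.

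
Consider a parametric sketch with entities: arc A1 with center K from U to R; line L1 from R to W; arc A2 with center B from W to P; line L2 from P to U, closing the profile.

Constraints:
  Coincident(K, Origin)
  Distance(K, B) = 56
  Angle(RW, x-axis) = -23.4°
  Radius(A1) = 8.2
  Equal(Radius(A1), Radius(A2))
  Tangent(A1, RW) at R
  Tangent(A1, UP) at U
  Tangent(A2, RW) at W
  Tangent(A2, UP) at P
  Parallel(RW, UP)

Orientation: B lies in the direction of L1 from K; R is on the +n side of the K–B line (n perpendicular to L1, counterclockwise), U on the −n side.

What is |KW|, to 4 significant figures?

56.60

Tangency of A1 to both parallel lines with radius 8.2 puts R and U at K ± 8.2·n: R = (3.257, 7.526), U = (-3.257, -7.526). Equal radii place W and P the same way about B: W = B + 8.2·n = (54.65, -14.71), P = B − 8.2·n = (48.14, -29.77). Then |KW| = |W − K| = 56.60.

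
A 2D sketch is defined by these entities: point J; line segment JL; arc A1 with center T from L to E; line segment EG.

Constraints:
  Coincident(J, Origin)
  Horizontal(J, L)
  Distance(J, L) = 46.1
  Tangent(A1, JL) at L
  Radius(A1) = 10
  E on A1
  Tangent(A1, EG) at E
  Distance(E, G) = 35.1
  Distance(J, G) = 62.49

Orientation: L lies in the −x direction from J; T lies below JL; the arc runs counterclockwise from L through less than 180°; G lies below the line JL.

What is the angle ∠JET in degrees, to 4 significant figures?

8.343°

Checks: |TE| = 10.00 ✓; ∠(TE, EG) = 90.00° ✓; |EG| = 35.10 ✓; |JG| = 62.49 ✓.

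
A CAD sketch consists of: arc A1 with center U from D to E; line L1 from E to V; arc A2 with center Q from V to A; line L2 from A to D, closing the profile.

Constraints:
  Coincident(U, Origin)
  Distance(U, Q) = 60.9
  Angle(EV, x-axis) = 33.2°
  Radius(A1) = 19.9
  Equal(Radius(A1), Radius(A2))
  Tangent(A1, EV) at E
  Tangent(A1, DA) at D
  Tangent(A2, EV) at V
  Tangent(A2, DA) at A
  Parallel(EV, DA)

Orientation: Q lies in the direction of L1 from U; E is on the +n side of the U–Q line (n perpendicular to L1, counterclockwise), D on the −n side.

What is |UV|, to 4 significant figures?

64.07

Tangency of A1 to both parallel lines with radius 19.9 puts E and D at U ± 19.9·n: E = (-10.90, 16.65), D = (10.90, -16.65). Equal radii place V and A the same way about Q: V = Q + 19.9·n = (40.06, 50.00), A = Q − 19.9·n = (61.86, 16.69). Then |UV| = |V − U| = 64.07.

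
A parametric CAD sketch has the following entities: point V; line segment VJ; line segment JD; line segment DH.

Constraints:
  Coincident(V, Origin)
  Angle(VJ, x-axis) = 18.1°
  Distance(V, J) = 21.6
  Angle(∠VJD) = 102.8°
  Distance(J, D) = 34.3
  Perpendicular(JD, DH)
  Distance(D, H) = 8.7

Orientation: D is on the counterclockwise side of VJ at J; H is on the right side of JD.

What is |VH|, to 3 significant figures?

49.1

V is at the origin; VJ runs at 18.1° with length 21.6, so J = 21.6·(cos 18.1°, sin 18.1°) = (20.5, 6.71). ∠VJD = 102.8°, so JD runs at 18.1° + (180° − 102.8°) = 95.3° from the x-axis; with |JD| = 34.3, D = J + 34.3·(cos 95.3°, sin 95.3°) = (17.4, 40.9). JD ⟂ DH; with |DH| = 8.7 on the right of JD, H = D + 8.7·(0.996, 0.0924) = (26.0, 41.7). Then |VH| = |H − V| = 49.1.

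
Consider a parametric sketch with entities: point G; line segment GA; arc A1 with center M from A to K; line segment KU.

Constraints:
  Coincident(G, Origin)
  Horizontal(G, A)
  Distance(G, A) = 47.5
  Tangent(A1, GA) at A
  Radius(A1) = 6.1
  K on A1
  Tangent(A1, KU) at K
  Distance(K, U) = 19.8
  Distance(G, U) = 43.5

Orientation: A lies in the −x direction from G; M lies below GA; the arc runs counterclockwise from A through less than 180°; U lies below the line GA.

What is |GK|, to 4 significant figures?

52.59

Checks: |MK| = 6.100 ✓; ∠(MK, KU) = 90.00° ✓; |KU| = 19.80 ✓; |GU| = 43.50 ✓.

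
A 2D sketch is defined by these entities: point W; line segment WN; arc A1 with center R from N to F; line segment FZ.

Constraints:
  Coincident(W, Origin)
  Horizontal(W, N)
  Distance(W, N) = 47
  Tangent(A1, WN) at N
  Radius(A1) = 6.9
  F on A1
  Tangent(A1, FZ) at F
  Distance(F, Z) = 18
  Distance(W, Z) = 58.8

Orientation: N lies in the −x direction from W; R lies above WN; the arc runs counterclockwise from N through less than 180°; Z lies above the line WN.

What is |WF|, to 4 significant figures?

43.18

W is at the origin; WN is horizontal with |WN| = 47.0 and N on the −x side, so N = (-47.00, 0.000). A1 meets WN tangentially, so RN is at right angles to WN, so R = N + (0, 6.9) = (-47.00, 6.900). Since RF ⟂ FZ (tangency), |RZ| = √(6.9² + 18.0²) = 19.28 regardless of where F sits on A1. So Z lies on both circle(W, 58.8) and circle(R, 19.28); the above-WN intersection is Z = (-53.14, 25.17). F is the foot of the tangent from Z: F = (-41.68, 11.29).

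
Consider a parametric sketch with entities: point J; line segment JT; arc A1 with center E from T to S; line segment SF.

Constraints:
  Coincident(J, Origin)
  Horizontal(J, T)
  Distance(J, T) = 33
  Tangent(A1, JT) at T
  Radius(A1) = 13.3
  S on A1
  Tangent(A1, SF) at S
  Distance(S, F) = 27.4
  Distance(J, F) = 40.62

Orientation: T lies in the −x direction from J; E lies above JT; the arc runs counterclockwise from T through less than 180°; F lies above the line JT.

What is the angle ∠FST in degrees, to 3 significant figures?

140°

J is at the origin; J and T share the same y with |JT| = 33.0 and T on the −x side, so T = (-33.0, 0.00). Tangency of A1 to JT means the radius ET is perpendicular to JT, so E = T + (0, 13.3) = (-33.0, 13.3). Since ES ⟂ SF (tangency), |EF| = √(13.3² + 27.4²) = 30.5 regardless of where S sits on A1. So F lies on both circle(J, 40.62) and circle(E, 30.5); the above-JT intersection is F = (-14.9, 37.8). S is the foot of the tangent from F: S = (-19.9, 10.9).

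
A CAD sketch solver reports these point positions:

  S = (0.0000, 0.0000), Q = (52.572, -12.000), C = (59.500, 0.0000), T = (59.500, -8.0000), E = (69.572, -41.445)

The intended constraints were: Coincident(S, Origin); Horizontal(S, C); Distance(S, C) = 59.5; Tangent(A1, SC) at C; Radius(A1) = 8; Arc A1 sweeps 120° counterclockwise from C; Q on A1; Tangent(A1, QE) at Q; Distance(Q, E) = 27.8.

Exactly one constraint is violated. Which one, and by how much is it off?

Distance(Q, E) = 27.8 — off by 6.20.

S = (0.00, 0.00) ✓; S.y = 0.00, C.y = 0.00 ✓; |SC| = 59.50 ✓; ∠(TC, CS) = 90.00° ✓; |TC| = 8.000 ✓; bearing(T→Q) − bearing(T→C) = 120.0° ✓; |TQ| = 8.000 ✓; ∠(TQ, QE) = 90.00° ✓; |QE| = 34.00 ✗.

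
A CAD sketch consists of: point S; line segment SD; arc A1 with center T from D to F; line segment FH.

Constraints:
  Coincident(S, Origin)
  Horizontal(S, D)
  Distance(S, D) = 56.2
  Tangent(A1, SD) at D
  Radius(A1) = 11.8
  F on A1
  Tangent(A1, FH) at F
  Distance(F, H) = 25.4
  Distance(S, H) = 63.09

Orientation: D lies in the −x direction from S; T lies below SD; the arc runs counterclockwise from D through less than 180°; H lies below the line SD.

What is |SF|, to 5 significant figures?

68.171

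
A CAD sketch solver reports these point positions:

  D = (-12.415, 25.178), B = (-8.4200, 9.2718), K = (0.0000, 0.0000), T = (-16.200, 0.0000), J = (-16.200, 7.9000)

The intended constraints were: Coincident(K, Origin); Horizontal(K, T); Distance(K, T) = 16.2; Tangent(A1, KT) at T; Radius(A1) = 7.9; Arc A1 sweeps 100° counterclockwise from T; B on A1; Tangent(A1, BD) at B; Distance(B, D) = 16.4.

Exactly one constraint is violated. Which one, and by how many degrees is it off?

Tangent(A1, BD) at B — off by 4.10°.

K = (0.00, 0.00) ✓; K.y = 0.00, T.y = 0.00 ✓; |KT| = 16.20 ✓; ∠(JT, TK) = 90.00° ✓; |JT| = 7.900 ✓; bearing(J→B) − bearing(J→T) = 100.0° ✓; |JB| = 7.900 ✓; ∠(JB, BD) = 85.90° ✗; |BD| = 16.40 ✓.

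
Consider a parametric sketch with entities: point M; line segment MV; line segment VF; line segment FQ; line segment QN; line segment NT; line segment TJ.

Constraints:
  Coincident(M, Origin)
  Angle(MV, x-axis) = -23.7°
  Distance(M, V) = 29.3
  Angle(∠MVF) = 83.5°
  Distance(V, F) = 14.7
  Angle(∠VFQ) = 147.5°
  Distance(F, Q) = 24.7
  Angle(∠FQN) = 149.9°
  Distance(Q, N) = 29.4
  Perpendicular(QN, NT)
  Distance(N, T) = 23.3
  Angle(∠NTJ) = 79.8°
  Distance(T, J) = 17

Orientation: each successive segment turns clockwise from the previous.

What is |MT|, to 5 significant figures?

32.684

M is at the origin; MV runs at -23.7° with length 29.3, so V = (26.829, -11.777). ∠MVF = 83.5° gives VF at -120.20° from the x-axis; with |VF| = 14.7, F = (19.435, -24.482). ∠VFQ = 147.5° gives FQ at -152.70° from the x-axis; with |FQ| = 24.7, Q = (-2.5143, -35.811). ∠FQN = 149.9° gives QN at 177.20° from the x-axis; with |QN| = 29.4, N = (-31.879, -34.374). QN is perpendicular to NT, so NT runs at 87.200°; with |NT| = 23.3, T = (-30.741, -11.102). Then |MT| = |T − M| = 32.684.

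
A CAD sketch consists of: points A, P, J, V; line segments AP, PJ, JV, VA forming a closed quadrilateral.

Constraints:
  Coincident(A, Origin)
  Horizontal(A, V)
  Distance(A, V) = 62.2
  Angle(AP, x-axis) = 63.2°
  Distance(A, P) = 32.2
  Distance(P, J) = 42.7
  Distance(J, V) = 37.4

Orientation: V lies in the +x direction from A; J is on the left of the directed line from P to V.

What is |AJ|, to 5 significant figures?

67.445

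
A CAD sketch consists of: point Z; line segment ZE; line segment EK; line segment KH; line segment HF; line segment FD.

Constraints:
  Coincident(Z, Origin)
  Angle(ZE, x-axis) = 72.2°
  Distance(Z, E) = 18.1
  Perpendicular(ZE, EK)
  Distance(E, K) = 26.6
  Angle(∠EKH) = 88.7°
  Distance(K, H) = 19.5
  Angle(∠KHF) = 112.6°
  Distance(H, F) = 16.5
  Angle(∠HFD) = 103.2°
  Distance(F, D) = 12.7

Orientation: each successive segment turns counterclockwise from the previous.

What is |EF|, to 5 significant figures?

27.676

Z is at the origin; ZE runs at 72.2° with length 18.1, so E = (5.5331, 17.234). ZE is perpendicular to EK, so EK runs at 162.20°; with |EK| = 26.6, K = (-19.794, 25.365). ∠EKH = 88.7° gives KH at -106.50° from the x-axis; with |KH| = 19.5, H = (-25.332, 6.6681). ∠KHF = 112.6° gives HF at -39.100° from the x-axis; with |HF| = 16.5, F = (-12.527, -3.7381). Then |EF| = |F − E| = 27.676.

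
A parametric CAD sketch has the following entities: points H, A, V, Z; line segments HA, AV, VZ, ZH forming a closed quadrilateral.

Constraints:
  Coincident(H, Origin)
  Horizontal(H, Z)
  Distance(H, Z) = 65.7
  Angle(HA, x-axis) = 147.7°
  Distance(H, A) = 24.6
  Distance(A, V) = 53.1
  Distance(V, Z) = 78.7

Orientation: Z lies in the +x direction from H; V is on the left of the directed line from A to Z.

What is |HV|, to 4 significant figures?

57.04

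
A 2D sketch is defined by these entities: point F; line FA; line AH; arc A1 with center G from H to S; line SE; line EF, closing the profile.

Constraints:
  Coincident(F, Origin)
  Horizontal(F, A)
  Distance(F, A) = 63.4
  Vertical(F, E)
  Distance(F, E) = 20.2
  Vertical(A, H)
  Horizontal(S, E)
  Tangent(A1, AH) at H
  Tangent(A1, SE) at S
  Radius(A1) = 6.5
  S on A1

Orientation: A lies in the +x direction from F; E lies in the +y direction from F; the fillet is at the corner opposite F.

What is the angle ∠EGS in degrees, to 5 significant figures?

83.483°

The virtual corner opposite F is at (63.400, 20.200). Tangency of A1 to AH means the radius GH is perpendicular to AH and since A1 is tangent to SE there, GS ⟂ SE, with radius 6.5, so the center G sits 6.5 in from both sides at G = (56.900, 13.700). That places the tangent points at H = (63.400, 13.700) on AH and S = (56.900, 20.200) on SE. Then cos ∠EGS = GE·GS / (|GE||GS|), giving 83.483°.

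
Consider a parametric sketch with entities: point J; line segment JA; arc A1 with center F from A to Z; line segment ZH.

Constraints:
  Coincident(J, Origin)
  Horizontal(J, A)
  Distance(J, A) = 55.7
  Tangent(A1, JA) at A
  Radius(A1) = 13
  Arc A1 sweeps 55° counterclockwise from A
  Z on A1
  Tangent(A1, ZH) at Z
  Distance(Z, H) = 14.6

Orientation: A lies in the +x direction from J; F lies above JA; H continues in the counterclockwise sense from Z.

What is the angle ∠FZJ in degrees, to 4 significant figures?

39.78°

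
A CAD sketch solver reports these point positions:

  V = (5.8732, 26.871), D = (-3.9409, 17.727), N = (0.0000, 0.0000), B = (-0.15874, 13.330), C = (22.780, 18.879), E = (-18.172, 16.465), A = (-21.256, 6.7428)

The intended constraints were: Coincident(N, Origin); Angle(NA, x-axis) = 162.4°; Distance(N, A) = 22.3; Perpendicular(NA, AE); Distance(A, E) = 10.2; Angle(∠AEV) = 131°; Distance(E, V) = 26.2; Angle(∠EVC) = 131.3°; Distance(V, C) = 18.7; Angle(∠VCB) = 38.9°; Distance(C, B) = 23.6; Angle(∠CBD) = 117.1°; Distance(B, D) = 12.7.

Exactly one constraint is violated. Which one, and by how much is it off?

Distance(B, D) = 12.7 — off by 6.90.

N = (0.00, 0.00) ✓; NA at 162.4° ✓; |NA| = 22.30 ✓; ∠(NA, AE) = 90.00° ✓; |AE| = 10.20 ✓; ∠AEV = 131.0° ✓; |EV| = 26.20 ✓; ∠EVC = 131.3° ✓; |VC| = 18.70 ✓; ∠VCB = 38.90° ✓; |CB| = 23.60 ✓; ∠CBD = 117.1° ✓; |BD| = 5.800 ✗.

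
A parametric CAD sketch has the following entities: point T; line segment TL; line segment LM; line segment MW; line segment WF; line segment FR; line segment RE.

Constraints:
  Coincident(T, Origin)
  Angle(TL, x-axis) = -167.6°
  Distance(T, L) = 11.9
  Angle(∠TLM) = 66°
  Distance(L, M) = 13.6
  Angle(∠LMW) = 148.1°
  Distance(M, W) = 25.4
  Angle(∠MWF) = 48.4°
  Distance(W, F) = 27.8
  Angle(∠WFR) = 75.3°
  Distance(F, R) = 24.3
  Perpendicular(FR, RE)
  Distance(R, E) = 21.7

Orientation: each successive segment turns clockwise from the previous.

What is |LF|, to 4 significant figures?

22.95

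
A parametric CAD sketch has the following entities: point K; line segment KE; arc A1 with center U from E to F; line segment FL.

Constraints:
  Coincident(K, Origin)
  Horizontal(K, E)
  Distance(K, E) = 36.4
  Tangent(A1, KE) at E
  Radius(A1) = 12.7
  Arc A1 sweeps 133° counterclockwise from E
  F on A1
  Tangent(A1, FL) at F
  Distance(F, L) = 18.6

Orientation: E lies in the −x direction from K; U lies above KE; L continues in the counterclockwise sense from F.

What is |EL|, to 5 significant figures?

35.129

On A1, E sits at bearing -90° from U; a 133° counterclockwise sweep puts F at bearing 43°, so F = U + 12.7·(cos 43°, sin 43°) = (-27.112, 21.361). Since A1 is tangent to FL there, UF ⟂ FL, so FL runs along (−sin 43°, cos 43°); with |FL| = 18.6, L = (-39.797, 34.965). Then |EL| = |L − E| = 35.129.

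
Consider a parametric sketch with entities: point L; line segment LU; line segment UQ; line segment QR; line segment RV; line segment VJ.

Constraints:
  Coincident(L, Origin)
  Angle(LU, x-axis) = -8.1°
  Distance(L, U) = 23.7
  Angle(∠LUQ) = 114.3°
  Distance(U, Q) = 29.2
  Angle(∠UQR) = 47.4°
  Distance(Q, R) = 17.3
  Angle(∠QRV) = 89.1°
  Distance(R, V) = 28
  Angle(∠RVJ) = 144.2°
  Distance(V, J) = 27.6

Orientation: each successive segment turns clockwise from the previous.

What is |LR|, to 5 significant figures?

28.649

L is at the origin; LU runs at -8.1° with length 23.7, so U = (23.464, -3.3394). ∠LUQ = 114.3° gives UQ at -73.800° from the x-axis; with |UQ| = 29.2, Q = (31.610, -31.380). ∠UQR = 47.4° gives QR at 153.60° from the x-axis; with |QR| = 17.3, R = (16.114, -23.688). Then |LR| = |R − L| = 28.649.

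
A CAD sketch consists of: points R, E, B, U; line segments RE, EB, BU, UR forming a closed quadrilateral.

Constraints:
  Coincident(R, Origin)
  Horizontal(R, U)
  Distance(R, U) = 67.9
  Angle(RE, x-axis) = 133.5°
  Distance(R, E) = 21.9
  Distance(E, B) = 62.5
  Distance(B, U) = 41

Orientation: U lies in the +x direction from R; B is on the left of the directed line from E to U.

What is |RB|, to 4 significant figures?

56.14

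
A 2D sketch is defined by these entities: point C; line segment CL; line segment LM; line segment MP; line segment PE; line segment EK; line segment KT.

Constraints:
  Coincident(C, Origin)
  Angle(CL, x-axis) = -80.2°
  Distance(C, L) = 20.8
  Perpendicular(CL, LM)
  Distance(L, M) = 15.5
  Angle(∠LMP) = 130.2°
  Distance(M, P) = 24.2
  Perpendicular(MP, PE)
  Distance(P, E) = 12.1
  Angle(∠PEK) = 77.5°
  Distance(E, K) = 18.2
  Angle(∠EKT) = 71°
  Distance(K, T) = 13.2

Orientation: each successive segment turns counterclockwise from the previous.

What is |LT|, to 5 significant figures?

27.702

∠PEK = 77.5° gives EK at -107.90° from the x-axis; with |EK| = 18.2, K = (15.030, -8.1814). ∠EKT = 71.0° gives KT at 1.1000° from the x-axis; with |KT| = 13.2, T = (28.227, -7.9280). Then |LT| = |T − L| = 27.702.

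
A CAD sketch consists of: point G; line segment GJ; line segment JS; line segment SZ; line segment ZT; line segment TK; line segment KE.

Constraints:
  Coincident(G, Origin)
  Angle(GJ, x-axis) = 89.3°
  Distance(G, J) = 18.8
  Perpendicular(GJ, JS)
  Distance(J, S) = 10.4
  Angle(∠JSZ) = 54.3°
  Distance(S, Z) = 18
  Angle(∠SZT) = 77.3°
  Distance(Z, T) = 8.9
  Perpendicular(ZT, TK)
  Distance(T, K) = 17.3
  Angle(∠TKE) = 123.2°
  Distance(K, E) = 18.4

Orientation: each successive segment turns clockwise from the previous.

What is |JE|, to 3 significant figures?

24.7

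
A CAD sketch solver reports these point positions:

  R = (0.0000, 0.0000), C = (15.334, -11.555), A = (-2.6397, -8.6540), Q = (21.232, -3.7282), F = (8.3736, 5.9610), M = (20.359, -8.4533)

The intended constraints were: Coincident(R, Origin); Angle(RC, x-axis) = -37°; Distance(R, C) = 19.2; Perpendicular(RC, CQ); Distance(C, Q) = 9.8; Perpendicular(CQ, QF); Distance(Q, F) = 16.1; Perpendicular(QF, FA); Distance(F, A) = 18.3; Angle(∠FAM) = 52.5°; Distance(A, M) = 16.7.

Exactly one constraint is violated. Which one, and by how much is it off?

Distance(A, M) = 16.7 — off by 6.30.

R = (0.00, 0.00) ✓; RC at -37.00° ✓; |RC| = 19.20 ✓; ∠(RC, CQ) = 90.00° ✓; |CQ| = 9.800 ✓; ∠(CQ, QF) = 90.00° ✓; |QF| = 16.10 ✓; ∠(QF, FA) = 90.00° ✓; |FA| = 18.30 ✓; ∠FAM = 52.50° ✓; |AM| = 23.00 ✗.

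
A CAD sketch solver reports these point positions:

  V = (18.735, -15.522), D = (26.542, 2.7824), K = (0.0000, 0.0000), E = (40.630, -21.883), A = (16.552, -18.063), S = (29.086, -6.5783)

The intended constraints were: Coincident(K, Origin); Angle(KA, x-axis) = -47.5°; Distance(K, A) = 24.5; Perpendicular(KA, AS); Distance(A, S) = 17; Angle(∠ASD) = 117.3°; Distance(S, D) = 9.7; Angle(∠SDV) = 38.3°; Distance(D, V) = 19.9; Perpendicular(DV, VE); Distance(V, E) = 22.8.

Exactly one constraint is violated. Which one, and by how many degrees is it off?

Perpendicular(DV, VE) — off by 6.90°.

K = (0.00, 0.00) ✓; KA at -47.50° ✓; |KA| = 24.50 ✓; ∠(KA, AS) = 90.00° ✓; |AS| = 17.00 ✓; ∠ASD = 117.3° ✓; |SD| = 9.700 ✓; ∠SDV = 38.30° ✓; |DV| = 19.90 ✓; ∠(DV, VE) = 96.90° ✗; |VE| = 22.80 ✓.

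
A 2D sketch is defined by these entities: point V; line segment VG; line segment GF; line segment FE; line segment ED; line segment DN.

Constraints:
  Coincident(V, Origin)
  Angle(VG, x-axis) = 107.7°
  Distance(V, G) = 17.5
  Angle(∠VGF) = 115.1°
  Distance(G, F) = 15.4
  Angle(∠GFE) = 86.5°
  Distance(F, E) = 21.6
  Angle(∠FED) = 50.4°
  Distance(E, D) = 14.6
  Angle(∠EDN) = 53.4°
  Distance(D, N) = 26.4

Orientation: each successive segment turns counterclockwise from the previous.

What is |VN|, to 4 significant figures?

37.90

V is at the origin; VG runs at 107.7° with length 17.5, so G = (-5.321, 16.67). ∠VGF = 115.1° gives GF at 172.6° from the x-axis; with |GF| = 15.4, F = (-20.59, 18.66). ∠GFE = 86.5° gives FE at -93.90° from the x-axis; with |FE| = 21.6, E = (-22.06, -2.895). ∠FED = 50.4° gives ED at 35.70° from the x-axis; with |ED| = 14.6, D = (-10.21, 5.625). ∠EDN = 53.4° gives DN at 162.3° from the x-axis; with |DN| = 26.4, N = (-35.36, 13.65). Then |VN| = |N − V| = 37.90.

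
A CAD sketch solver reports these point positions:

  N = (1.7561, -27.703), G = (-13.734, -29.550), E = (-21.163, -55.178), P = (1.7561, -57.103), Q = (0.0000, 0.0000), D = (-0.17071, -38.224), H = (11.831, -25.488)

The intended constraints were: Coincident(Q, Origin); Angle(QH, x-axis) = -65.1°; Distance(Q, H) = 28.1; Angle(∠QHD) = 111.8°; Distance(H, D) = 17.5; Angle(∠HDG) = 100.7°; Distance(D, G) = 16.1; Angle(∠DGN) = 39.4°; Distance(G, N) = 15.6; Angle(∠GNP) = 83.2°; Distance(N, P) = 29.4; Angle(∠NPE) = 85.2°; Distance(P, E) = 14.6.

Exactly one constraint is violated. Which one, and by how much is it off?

Distance(P, E) = 14.6 — off by 8.40.

Q = (0.00, 0.00) ✓; QH at -65.10° ✓; |QH| = 28.10 ✓; ∠QHD = 111.8° ✓; |HD| = 17.50 ✓; ∠HDG = 100.7° ✓; |DG| = 16.10 ✓; ∠DGN = 39.40° ✓; |GN| = 15.60 ✓; ∠GNP = 83.20° ✓; |NP| = 29.40 ✓; ∠NPE = 85.20° ✓; |PE| = 23.00 ✗.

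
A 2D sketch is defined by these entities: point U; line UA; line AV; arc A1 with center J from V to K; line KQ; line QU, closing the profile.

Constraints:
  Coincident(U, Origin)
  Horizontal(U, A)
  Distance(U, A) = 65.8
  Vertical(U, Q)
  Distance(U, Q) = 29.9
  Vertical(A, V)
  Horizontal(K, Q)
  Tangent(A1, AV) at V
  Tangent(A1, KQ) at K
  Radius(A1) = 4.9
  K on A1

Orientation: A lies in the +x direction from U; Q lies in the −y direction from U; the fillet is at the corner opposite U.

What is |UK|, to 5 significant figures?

67.844

U is at the origin; UA is horizontal with |UA| = 65.8 and A on the +x side, so A = (65.800, 0.0000). U and Q share the same x with |UQ| = 29.9 and Q on the −y side, so Q = (0.0000, -29.900). The virtual corner opposite U is at (65.800, -29.900). Since A1 is tangent to AV there, JV ⟂ AV and the tangent condition forces JK to be normal to KQ, with radius 4.9, so the center J sits 4.9 in from both sides at J = (60.900, -25.000). That places the tangent points at V = (65.800, -25.000) on AV and K = (60.900, -29.900) on KQ. Then |UK| = |K − U| = 67.844.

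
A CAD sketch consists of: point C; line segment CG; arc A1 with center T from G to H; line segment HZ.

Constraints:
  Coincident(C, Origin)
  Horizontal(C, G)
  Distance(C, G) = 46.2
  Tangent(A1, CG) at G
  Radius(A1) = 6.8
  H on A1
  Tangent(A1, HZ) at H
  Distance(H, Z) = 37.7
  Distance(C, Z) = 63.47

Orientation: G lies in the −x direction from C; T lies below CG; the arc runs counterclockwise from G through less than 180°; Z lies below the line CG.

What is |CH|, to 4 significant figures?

53.48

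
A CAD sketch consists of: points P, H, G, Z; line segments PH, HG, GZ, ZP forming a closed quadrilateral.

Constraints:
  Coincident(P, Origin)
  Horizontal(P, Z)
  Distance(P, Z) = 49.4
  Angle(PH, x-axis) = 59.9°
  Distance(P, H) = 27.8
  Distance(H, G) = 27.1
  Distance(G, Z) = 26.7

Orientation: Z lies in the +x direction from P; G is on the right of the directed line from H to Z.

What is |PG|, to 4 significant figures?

22.80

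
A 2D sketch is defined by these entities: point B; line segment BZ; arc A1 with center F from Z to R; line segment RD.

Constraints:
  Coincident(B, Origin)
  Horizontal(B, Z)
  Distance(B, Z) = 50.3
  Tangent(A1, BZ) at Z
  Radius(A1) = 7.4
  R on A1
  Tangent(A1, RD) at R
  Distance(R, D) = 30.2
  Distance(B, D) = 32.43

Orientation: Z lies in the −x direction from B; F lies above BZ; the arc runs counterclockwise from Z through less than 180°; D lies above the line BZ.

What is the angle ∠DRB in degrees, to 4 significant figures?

45.68°

B is at the origin; B and Z share the same y with |BZ| = 50.3 and Z on the −x side, so Z = (-50.30, 0.000). Tangency of A1 to BZ means the radius FZ is perpendicular to BZ, so F = Z + (0, 7.4) = (-50.30, 7.400). Since FR ⟂ RD (tangency), |FD| = √(7.4² + 30.2²) = 31.09 regardless of where R sits on A1. So D lies on both circle(B, 32.43) and circle(F, 31.09); the above-BZ intersection is D = (-23.21, 22.65). R is the foot of the tangent from D: R = (-45.24, 2.001).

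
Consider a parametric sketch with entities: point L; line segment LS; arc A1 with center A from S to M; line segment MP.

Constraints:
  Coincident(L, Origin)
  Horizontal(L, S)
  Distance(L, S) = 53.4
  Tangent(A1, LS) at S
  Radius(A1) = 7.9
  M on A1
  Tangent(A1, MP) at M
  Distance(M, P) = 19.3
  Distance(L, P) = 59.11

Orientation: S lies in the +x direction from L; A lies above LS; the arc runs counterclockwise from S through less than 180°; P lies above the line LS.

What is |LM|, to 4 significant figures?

61.52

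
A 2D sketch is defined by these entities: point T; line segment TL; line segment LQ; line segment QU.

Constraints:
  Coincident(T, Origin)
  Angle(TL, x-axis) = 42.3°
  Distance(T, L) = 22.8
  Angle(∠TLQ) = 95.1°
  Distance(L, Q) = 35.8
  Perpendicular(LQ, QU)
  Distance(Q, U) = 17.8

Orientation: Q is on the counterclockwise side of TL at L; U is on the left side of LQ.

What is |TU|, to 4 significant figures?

38.14

T is at the origin; TL runs at 42.3° with length 22.8, so L = 22.8·(cos 42.3°, sin 42.3°) = (16.86, 15.34). ∠TLQ = 95.1°, so LQ runs at 42.3° + (180° − 95.1°) = 127.2° from the x-axis; with |LQ| = 35.8, Q = L + 35.8·(cos 127.2°, sin 127.2°) = (-4.781, 43.86). LQ is perpendicular to QU; with |QU| = 17.8 on the left of LQ, U = Q + 17.8·(-0.7965, -0.6046) = (-18.96, 33.10). Then |TU| = |U − T| = 38.14.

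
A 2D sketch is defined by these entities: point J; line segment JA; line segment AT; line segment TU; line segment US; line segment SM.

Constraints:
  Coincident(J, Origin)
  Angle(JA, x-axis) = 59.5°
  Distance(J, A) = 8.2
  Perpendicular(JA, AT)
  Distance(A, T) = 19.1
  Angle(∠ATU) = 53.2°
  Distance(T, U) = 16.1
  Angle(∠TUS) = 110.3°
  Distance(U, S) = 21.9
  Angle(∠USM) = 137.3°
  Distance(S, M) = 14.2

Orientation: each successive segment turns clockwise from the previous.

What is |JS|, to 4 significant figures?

11.64

∠ATU = 53.2° gives TU at -157.3° from the x-axis; with |TU| = 16.1, U = (5.766, -8.842). ∠TUS = 110.3° gives US at 133.0° from the x-axis; with |US| = 21.9, S = (-9.170, 7.175). Then |JS| = |S − J| = 11.64.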